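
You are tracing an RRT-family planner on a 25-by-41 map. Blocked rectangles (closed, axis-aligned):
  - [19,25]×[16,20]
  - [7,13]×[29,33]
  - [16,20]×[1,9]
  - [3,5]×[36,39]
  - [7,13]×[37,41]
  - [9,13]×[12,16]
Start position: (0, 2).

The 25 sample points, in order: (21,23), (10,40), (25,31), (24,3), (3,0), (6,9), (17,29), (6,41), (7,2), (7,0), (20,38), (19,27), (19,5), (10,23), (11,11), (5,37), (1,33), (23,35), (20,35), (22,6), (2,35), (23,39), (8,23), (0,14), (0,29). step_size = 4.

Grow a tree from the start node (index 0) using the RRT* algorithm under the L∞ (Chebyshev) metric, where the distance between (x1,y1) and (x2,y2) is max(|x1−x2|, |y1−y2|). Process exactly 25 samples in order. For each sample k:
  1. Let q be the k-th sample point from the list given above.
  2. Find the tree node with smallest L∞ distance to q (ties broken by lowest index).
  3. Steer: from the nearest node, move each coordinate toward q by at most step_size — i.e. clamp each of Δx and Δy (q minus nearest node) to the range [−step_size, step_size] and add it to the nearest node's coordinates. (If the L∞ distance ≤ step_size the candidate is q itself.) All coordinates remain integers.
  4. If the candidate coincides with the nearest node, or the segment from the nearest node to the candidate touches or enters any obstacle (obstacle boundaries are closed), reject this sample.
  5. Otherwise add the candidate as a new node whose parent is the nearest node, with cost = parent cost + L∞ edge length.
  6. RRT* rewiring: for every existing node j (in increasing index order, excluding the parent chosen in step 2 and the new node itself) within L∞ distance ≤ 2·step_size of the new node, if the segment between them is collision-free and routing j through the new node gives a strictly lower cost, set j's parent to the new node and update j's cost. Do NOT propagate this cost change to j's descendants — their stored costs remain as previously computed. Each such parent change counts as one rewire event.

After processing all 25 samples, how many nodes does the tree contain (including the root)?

1. q=(21,23) nearest=0 d=21 new=(4,6) → add node 1 parent=0 cost=4
2. q=(10,40) nearest=1 d=34 new=(8,10) → add node 2 parent=1 cost=8
3. q=(25,31) nearest=2 d=21 new=(12,14) → blocked by [9,13]×[12,16], reject
4. q=(24,3) nearest=2 d=16 new=(12,6) → add node 3 parent=2 cost=12
5. q=(3,0) nearest=0 d=3 new=(3,0) → add node 4 parent=0 cost=3
6. q=(6,9) nearest=2 d=2 new=(6,9) → add node 5 parent=2 cost=10
7. q=(17,29) nearest=2 d=19 new=(12,14) → blocked by [9,13]×[12,16], reject
8. q=(6,41) nearest=2 d=31 new=(6,14) → add node 6 parent=2 cost=12
9. q=(7,2) nearest=1 d=4 new=(7,2) → add node 7 parent=1 cost=8
10. q=(7,0) nearest=7 d=2 new=(7,0) → add node 8 parent=7 cost=10
11. q=(20,38) nearest=6 d=24 new=(10,18) → add node 9 parent=6 cost=16
12. q=(19,27) nearest=9 d=9 new=(14,22) → add node 10 parent=9 cost=20
13. q=(19,5) nearest=3 d=7 new=(16,5) → blocked by [16,20]×[1,9], reject
14. q=(10,23) nearest=10 d=4 new=(10,23) → add node 11 parent=10 cost=24
15. q=(11,11) nearest=2 d=3 new=(11,11) → add node 12 parent=2 cost=11
16. q=(5,37) nearest=11 d=14 new=(6,27) → add node 13 parent=11 cost=28
17. q=(1,33) nearest=13 d=6 new=(2,31) → add node 14 parent=13 cost=32
18. q=(23,35) nearest=10 d=13 new=(18,26) → add node 15 parent=10 cost=24
19. q=(20,35) nearest=15 d=9 new=(20,30) → add node 16 parent=15 cost=28
20. q=(22,6) nearest=3 d=10 new=(16,6) → blocked by [16,20]×[1,9], reject
21. q=(2,35) nearest=14 d=4 new=(2,35) → add node 17 parent=14 cost=36
22. q=(23,39) nearest=16 d=9 new=(23,34) → add node 18 parent=16 cost=32
23. q=(8,23) nearest=11 d=2 new=(8,23) → add node 19 parent=11 cost=26
24. q=(0,14) nearest=5 d=6 new=(2,13) → add node 20 parent=5 cost=14
25. q=(0,29) nearest=14 d=2 new=(0,29) → add node 21 parent=14 cost=34

Node count: 22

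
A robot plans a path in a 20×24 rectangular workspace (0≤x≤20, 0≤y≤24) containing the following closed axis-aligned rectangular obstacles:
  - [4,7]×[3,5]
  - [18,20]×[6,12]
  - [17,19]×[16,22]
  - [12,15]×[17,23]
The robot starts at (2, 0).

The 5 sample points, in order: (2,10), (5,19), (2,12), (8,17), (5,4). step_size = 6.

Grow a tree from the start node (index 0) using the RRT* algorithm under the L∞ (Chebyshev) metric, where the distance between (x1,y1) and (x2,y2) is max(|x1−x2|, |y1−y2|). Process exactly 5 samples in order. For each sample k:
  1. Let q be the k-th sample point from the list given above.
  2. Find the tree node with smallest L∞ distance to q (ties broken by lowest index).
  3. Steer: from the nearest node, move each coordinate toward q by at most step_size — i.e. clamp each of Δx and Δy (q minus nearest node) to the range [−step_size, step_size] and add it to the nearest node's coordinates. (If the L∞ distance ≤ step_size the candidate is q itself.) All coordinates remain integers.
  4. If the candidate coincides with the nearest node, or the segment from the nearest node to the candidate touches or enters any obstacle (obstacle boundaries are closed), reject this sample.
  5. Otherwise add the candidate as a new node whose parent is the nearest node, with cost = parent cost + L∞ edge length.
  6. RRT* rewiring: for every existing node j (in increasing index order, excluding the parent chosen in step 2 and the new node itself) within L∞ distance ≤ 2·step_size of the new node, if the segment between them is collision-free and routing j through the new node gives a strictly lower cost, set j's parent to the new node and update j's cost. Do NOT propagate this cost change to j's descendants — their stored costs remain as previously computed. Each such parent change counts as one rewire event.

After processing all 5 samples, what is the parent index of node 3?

1. q=(2,10) nearest=0 d=10 new=(2,6) → add node 1 parent=0 cost=6
2. q=(5,19) nearest=1 d=13 new=(5,12) → add node 2 parent=1 cost=12
3. q=(2,12) nearest=2 d=3 new=(2,12) → add node 3 parent=2 cost=15
4. q=(8,17) nearest=2 d=5 new=(8,17) → add node 4 parent=2 cost=17
5. q=(5,4) nearest=1 d=3 new=(5,4) → blocked by [4,7]×[3,5], reject

Parent of node 3: 2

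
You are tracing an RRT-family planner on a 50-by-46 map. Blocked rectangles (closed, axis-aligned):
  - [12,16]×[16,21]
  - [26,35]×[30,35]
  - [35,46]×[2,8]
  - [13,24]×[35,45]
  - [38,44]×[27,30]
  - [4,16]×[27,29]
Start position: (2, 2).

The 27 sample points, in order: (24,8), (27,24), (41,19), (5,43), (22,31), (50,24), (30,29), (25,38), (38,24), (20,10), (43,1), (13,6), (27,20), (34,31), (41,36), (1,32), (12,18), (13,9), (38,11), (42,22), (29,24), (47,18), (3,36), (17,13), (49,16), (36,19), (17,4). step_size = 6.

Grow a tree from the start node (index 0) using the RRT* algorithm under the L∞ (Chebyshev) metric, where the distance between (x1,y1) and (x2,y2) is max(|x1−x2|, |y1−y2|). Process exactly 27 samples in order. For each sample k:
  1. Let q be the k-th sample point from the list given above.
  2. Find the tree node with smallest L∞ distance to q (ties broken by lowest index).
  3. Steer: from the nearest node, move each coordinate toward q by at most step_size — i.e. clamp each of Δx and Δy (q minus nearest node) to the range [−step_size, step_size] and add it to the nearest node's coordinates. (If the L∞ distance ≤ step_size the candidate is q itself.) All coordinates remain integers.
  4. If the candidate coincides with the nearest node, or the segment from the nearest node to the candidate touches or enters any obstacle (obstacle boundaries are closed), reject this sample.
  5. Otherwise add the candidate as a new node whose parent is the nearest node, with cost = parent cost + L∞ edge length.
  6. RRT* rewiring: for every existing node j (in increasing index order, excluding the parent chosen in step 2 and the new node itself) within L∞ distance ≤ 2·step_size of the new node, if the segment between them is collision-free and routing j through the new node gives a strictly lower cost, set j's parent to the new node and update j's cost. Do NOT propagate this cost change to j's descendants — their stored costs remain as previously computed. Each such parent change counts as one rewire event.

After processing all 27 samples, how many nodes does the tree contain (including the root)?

1. q=(24,8) nearest=0 d=22 new=(8,8) → add node 1 parent=0 cost=6
2. q=(27,24) nearest=1 d=19 new=(14,14) → add node 2 parent=1 cost=12
3. q=(41,19) nearest=2 d=27 new=(20,19) → add node 3 parent=2 cost=18
4. q=(5,43) nearest=3 d=24 new=(14,25) → add node 4 parent=3 cost=24
5. q=(22,31) nearest=4 d=8 new=(20,31) → blocked by [4,16]×[27,29], reject
6. q=(50,24) nearest=3 d=30 new=(26,24) → add node 5 parent=3 cost=24
7. q=(30,29) nearest=5 d=5 new=(30,29) → add node 6 parent=5 cost=29
8. q=(25,38) nearest=6 d=9 new=(25,35) → blocked by [26,35]×[30,35], reject
9. q=(38,24) nearest=6 d=8 new=(36,24) → add node 7 parent=6 cost=35
10. q=(20,10) nearest=2 d=6 new=(20,10) → add node 8 parent=2 cost=18
11. q=(43,1) nearest=3 d=23 new=(26,13) → add node 9 parent=3 cost=24
12. q=(13,6) nearest=1 d=5 new=(13,6) → add node 10 parent=1 cost=11
13. q=(27,20) nearest=5 d=4 new=(27,20) → add node 11 parent=5 cost=28
14. q=(34,31) nearest=6 d=4 new=(34,31) → blocked by [26,35]×[30,35], reject
15. q=(41,36) nearest=6 d=11 new=(36,35) → blocked by [26,35]×[30,35], reject
16. q=(1,32) nearest=4 d=13 new=(8,31) → blocked by [4,16]×[27,29], reject
17. q=(12,18) nearest=2 d=4 new=(12,18) → blocked by [12,16]×[16,21], reject
18. q=(13,9) nearest=10 d=3 new=(13,9) → add node 12 parent=10 cost=14
19. q=(38,11) nearest=11 d=11 new=(33,14) → add node 13 parent=11 cost=34
20. q=(42,22) nearest=7 d=6 new=(42,22) → add node 14 parent=7 cost=41
21. q=(29,24) nearest=5 d=3 new=(29,24) → add node 15 parent=5 cost=27; rewire 7→15 (34<35)
22. q=(47,18) nearest=14 d=5 new=(47,18) → add node 16 parent=14 cost=46
23. q=(3,36) nearest=4 d=11 new=(8,31) → blocked by [4,16]×[27,29], reject
24. q=(17,13) nearest=2 d=3 new=(17,13) → add node 17 parent=2 cost=15; rewire 11→17 (25<28)
25. q=(49,16) nearest=16 d=2 new=(49,16) → add node 18 parent=16 cost=48
26. q=(36,19) nearest=7 d=5 new=(36,19) → add node 19 parent=7 cost=39
27. q=(17,4) nearest=10 d=4 new=(17,4) → add node 20 parent=10 cost=15

Node count: 21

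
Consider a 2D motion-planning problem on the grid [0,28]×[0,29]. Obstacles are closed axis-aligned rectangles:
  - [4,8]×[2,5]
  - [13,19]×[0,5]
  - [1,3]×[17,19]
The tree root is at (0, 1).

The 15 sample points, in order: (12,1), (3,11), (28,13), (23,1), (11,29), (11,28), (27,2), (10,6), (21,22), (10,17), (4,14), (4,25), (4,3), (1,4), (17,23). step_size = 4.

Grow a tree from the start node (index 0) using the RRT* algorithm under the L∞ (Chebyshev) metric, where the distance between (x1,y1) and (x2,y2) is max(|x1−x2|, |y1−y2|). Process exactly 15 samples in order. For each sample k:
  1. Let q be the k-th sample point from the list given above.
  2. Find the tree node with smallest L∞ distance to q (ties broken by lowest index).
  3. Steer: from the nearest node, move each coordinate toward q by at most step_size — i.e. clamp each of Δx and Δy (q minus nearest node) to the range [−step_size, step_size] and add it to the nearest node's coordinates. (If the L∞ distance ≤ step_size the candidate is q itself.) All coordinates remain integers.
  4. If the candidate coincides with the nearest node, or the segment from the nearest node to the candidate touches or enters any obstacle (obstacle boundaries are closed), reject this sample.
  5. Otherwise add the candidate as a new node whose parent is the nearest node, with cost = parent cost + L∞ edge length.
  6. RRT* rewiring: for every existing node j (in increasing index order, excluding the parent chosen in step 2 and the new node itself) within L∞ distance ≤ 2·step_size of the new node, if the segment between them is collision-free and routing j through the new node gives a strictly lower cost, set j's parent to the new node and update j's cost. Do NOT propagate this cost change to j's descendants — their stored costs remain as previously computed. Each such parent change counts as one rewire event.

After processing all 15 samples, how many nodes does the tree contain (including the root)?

1. q=(12,1) nearest=0 d=12 new=(4,1) → add node 1 parent=0 cost=4
2. q=(3,11) nearest=0 d=10 new=(3,5) → add node 2 parent=0 cost=4
3. q=(28,13) nearest=1 d=24 new=(8,5) → blocked by [4,8]×[2,5], reject
4. q=(23,1) nearest=1 d=19 new=(8,1) → add node 3 parent=1 cost=8
5. q=(11,29) nearest=2 d=24 new=(7,9) → add node 4 parent=2 cost=8
6. q=(11,28) nearest=4 d=19 new=(11,13) → add node 5 parent=4 cost=12
7. q=(27,2) nearest=5 d=16 new=(15,9) → add node 6 parent=5 cost=16
8. q=(10,6) nearest=4 d=3 new=(10,6) → add node 7 parent=4 cost=11
9. q=(21,22) nearest=5 d=10 new=(15,17) → add node 8 parent=5 cost=16
10. q=(10,17) nearest=5 d=4 new=(10,17) → add node 9 parent=5 cost=16
11. q=(4,14) nearest=4 d=5 new=(4,13) → add node 10 parent=4 cost=12
12. q=(4,25) nearest=9 d=8 new=(6,21) → add node 11 parent=9 cost=20
13. q=(4,3) nearest=1 d=2 new=(4,3) → blocked by [4,8]×[2,5], reject
14. q=(1,4) nearest=2 d=2 new=(1,4) → add node 12 parent=2 cost=6
15. q=(17,23) nearest=8 d=6 new=(17,21) → add node 13 parent=8 cost=20

Node count: 14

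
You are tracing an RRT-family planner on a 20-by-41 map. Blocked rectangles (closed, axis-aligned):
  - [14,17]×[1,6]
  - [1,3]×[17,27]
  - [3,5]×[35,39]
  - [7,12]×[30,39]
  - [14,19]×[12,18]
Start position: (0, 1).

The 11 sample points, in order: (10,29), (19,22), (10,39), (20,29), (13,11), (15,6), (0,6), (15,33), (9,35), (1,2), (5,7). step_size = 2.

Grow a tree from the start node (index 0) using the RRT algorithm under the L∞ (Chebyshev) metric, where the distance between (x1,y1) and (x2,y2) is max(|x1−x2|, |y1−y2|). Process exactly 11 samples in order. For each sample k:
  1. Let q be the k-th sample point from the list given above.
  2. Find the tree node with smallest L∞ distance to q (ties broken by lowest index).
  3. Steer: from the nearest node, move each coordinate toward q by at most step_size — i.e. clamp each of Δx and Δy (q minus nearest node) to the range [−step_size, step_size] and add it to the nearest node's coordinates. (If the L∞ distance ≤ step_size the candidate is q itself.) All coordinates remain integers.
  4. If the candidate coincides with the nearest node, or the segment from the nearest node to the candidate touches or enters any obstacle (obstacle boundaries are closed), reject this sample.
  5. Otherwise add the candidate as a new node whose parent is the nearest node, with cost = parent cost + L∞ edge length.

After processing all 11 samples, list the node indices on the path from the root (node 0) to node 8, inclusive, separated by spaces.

Path: 0 1 2 3 4 5 8

1. q=(10,29) nearest=0 d=28 new=(2,3) → add node 1 parent=0 cost=2
2. q=(19,22) nearest=1 d=19 new=(4,5) → add node 2 parent=1 cost=4
3. q=(10,39) nearest=2 d=34 new=(6,7) → add node 3 parent=2 cost=6
4. q=(20,29) nearest=3 d=22 new=(8,9) → add node 4 parent=3 cost=8
5. q=(13,11) nearest=4 d=5 new=(10,11) → add node 5 parent=4 cost=10
6. q=(15,6) nearest=5 d=5 new=(12,9) → add node 6 parent=5 cost=12
7. q=(0,6) nearest=1 d=3 new=(0,5) → add node 7 parent=1 cost=4
8. q=(15,33) nearest=5 d=22 new=(12,13) → add node 8 parent=5 cost=12
9. q=(9,35) nearest=8 d=22 new=(10,15) → add node 9 parent=8 cost=14
10. q=(1,2) nearest=0 d=1 new=(1,2) → add node 10 parent=0 cost=1
11. q=(5,7) nearest=3 d=1 new=(5,7) → add node 11 parent=3 cost=7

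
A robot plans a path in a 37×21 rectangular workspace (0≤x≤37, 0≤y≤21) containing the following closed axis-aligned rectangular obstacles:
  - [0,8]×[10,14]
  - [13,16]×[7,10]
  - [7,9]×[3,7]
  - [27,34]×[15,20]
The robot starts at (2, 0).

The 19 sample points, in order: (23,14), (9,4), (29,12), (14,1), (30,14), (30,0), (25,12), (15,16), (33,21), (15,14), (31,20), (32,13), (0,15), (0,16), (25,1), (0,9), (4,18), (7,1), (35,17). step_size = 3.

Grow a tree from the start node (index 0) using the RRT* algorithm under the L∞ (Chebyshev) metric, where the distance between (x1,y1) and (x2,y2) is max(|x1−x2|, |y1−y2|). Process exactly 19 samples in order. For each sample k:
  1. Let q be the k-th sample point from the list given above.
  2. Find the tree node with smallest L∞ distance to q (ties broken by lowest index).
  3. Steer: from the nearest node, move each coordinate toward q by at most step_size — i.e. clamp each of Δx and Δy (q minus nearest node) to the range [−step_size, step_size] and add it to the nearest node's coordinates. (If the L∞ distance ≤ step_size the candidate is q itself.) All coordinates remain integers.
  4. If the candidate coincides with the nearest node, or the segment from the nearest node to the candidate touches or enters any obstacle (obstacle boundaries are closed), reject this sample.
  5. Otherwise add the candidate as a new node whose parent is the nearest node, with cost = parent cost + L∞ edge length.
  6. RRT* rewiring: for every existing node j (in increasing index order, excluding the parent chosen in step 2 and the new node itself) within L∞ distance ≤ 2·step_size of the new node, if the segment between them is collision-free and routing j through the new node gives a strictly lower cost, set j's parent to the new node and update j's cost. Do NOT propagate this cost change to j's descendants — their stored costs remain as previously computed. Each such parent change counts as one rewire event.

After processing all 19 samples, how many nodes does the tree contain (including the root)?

Node count: 14

1. q=(23,14) nearest=0 d=21 new=(5,3) → add node 1 parent=0 cost=3
2. q=(9,4) nearest=1 d=4 new=(8,4) → blocked by [7,9]×[3,7], reject
3. q=(29,12) nearest=1 d=24 new=(8,6) → blocked by [7,9]×[3,7], reject
4. q=(14,1) nearest=1 d=9 new=(8,1) → add node 2 parent=1 cost=6
5. q=(30,14) nearest=2 d=22 new=(11,4) → add node 3 parent=2 cost=9
6. q=(30,0) nearest=3 d=19 new=(14,1) → add node 4 parent=3 cost=12
7. q=(25,12) nearest=4 d=11 new=(17,4) → add node 5 parent=4 cost=15
8. q=(15,16) nearest=3 d=12 new=(14,7) → blocked by [13,16]×[7,10], reject
9. q=(33,21) nearest=5 d=17 new=(20,7) → add node 6 parent=5 cost=18
10. q=(15,14) nearest=6 d=7 new=(17,10) → add node 7 parent=6 cost=21
11. q=(31,20) nearest=6 d=13 new=(23,10) → add node 8 parent=6 cost=21
12. q=(32,13) nearest=8 d=9 new=(26,13) → add node 9 parent=8 cost=24
13. q=(0,15) nearest=3 d=11 new=(8,7) → blocked by [7,9]×[3,7], reject
14. q=(0,16) nearest=3 d=12 new=(8,7) → blocked by [7,9]×[3,7], reject
15. q=(25,1) nearest=6 d=6 new=(23,4) → add node 10 parent=6 cost=21
16. q=(0,9) nearest=1 d=6 new=(2,6) → add node 11 parent=1 cost=6
17. q=(4,18) nearest=11 d=12 new=(4,9) → add node 12 parent=11 cost=9
18. q=(7,1) nearest=2 d=1 new=(7,1) → add node 13 parent=2 cost=7
19. q=(35,17) nearest=9 d=9 new=(29,16) → blocked by [27,34]×[15,20], reject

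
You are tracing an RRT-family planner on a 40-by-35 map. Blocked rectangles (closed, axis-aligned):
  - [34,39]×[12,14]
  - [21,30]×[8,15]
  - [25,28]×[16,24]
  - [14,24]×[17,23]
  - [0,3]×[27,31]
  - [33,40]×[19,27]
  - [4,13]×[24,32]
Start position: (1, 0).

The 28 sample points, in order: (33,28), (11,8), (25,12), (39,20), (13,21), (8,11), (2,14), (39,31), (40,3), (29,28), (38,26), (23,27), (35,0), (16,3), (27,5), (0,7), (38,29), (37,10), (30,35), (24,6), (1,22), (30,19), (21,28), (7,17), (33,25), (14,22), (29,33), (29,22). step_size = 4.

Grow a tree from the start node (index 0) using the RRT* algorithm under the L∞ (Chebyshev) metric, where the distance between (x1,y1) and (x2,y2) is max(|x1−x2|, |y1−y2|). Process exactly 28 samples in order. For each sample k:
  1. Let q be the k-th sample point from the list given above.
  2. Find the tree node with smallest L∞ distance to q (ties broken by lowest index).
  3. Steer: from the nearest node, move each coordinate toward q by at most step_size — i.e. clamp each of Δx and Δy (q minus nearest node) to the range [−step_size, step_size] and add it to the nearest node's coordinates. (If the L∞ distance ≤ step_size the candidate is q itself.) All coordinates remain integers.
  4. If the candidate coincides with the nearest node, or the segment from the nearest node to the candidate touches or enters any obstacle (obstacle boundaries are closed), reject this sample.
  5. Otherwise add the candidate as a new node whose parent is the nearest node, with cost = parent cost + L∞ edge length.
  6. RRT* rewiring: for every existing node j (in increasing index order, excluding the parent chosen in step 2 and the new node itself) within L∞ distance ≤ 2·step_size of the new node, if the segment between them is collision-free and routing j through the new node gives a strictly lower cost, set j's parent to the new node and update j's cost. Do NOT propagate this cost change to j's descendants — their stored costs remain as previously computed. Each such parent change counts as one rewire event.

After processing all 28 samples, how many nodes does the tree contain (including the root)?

Node count: 11

1. q=(33,28) nearest=0 d=32 new=(5,4) → add node 1 parent=0 cost=4
2. q=(11,8) nearest=1 d=6 new=(9,8) → add node 2 parent=1 cost=8
3. q=(25,12) nearest=2 d=16 new=(13,12) → add node 3 parent=2 cost=12
4. q=(39,20) nearest=3 d=26 new=(17,16) → add node 4 parent=3 cost=16
5. q=(13,21) nearest=4 d=5 new=(13,20) → blocked by [14,24]×[17,23], reject
6. q=(8,11) nearest=2 d=3 new=(8,11) → add node 5 parent=2 cost=11
7. q=(2,14) nearest=5 d=6 new=(4,14) → add node 6 parent=5 cost=15
8. q=(39,31) nearest=4 d=22 new=(21,20) → blocked by [14,24]×[17,23], reject
9. q=(40,3) nearest=4 d=23 new=(21,12) → blocked by [21,30]×[8,15], reject
10. q=(29,28) nearest=4 d=12 new=(21,20) → blocked by [14,24]×[17,23], reject
11. q=(38,26) nearest=4 d=21 new=(21,20) → blocked by [14,24]×[17,23], reject
12. q=(23,27) nearest=4 d=11 new=(21,20) → blocked by [14,24]×[17,23], reject
13. q=(35,0) nearest=4 d=18 new=(21,12) → blocked by [21,30]×[8,15], reject
14. q=(16,3) nearest=2 d=7 new=(13,4) → add node 7 parent=2 cost=12
15. q=(27,5) nearest=4 d=11 new=(21,12) → blocked by [21,30]×[8,15], reject
16. q=(0,7) nearest=1 d=5 new=(1,7) → add node 8 parent=1 cost=8
17. q=(38,29) nearest=4 d=21 new=(21,20) → blocked by [14,24]×[17,23], reject
18. q=(37,10) nearest=4 d=20 new=(21,12) → blocked by [21,30]×[8,15], reject
19. q=(30,35) nearest=4 d=19 new=(21,20) → blocked by [14,24]×[17,23], reject
20. q=(24,6) nearest=4 d=10 new=(21,12) → blocked by [21,30]×[8,15], reject
21. q=(1,22) nearest=6 d=8 new=(1,18) → add node 9 parent=6 cost=19
22. q=(30,19) nearest=4 d=13 new=(21,19) → blocked by [14,24]×[17,23], reject
23. q=(21,28) nearest=4 d=12 new=(21,20) → blocked by [14,24]×[17,23], reject
24. q=(7,17) nearest=6 d=3 new=(7,17) → add node 10 parent=6 cost=18
25. q=(33,25) nearest=4 d=16 new=(21,20) → blocked by [14,24]×[17,23], reject
26. q=(14,22) nearest=4 d=6 new=(14,20) → blocked by [14,24]×[17,23], reject
27. q=(29,33) nearest=4 d=17 new=(21,20) → blocked by [14,24]×[17,23], reject
28. q=(29,22) nearest=4 d=12 new=(21,20) → blocked by [14,24]×[17,23], reject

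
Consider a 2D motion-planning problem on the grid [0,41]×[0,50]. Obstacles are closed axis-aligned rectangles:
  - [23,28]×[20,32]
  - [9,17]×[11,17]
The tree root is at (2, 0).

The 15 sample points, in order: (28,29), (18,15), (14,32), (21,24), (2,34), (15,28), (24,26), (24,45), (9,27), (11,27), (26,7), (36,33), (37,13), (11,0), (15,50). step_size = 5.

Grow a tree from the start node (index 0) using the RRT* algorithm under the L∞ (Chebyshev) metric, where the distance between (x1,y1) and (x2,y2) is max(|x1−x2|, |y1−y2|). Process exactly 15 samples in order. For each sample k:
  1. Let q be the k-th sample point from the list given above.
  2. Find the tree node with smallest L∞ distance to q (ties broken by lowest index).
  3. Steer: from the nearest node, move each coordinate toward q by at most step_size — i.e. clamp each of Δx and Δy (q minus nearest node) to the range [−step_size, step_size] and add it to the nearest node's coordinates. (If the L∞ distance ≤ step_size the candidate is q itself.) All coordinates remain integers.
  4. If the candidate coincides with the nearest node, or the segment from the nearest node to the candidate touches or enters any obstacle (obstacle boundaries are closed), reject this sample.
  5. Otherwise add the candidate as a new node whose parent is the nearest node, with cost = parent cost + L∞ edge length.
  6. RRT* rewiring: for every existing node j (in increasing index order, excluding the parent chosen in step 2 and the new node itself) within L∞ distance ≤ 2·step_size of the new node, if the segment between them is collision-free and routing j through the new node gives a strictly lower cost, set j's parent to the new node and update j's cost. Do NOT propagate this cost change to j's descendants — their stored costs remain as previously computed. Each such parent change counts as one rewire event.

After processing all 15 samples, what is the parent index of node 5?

Parent of node 5: 1

1. q=(28,29) nearest=0 d=29 new=(7,5) → add node 1 parent=0 cost=5
2. q=(18,15) nearest=1 d=11 new=(12,10) → add node 2 parent=1 cost=10
3. q=(14,32) nearest=2 d=22 new=(14,15) → blocked by [9,17]×[11,17], reject
4. q=(21,24) nearest=2 d=14 new=(17,15) → blocked by [9,17]×[11,17], reject
5. q=(2,34) nearest=2 d=24 new=(7,15) → blocked by [9,17]×[11,17], reject
6. q=(15,28) nearest=2 d=18 new=(15,15) → blocked by [9,17]×[11,17], reject
7. q=(24,26) nearest=2 d=16 new=(17,15) → blocked by [9,17]×[11,17], reject
8. q=(24,45) nearest=2 d=35 new=(17,15) → blocked by [9,17]×[11,17], reject
9. q=(9,27) nearest=2 d=17 new=(9,15) → blocked by [9,17]×[11,17], reject
10. q=(11,27) nearest=2 d=17 new=(11,15) → blocked by [9,17]×[11,17], reject
11. q=(26,7) nearest=2 d=14 new=(17,7) → add node 3 parent=2 cost=15
12. q=(36,33) nearest=2 d=24 new=(17,15) → blocked by [9,17]×[11,17], reject
13. q=(37,13) nearest=3 d=20 new=(22,12) → add node 4 parent=3 cost=20
14. q=(11,0) nearest=1 d=5 new=(11,0) → add node 5 parent=1 cost=10
15. q=(15,50) nearest=4 d=38 new=(17,17) → blocked by [9,17]×[11,17], reject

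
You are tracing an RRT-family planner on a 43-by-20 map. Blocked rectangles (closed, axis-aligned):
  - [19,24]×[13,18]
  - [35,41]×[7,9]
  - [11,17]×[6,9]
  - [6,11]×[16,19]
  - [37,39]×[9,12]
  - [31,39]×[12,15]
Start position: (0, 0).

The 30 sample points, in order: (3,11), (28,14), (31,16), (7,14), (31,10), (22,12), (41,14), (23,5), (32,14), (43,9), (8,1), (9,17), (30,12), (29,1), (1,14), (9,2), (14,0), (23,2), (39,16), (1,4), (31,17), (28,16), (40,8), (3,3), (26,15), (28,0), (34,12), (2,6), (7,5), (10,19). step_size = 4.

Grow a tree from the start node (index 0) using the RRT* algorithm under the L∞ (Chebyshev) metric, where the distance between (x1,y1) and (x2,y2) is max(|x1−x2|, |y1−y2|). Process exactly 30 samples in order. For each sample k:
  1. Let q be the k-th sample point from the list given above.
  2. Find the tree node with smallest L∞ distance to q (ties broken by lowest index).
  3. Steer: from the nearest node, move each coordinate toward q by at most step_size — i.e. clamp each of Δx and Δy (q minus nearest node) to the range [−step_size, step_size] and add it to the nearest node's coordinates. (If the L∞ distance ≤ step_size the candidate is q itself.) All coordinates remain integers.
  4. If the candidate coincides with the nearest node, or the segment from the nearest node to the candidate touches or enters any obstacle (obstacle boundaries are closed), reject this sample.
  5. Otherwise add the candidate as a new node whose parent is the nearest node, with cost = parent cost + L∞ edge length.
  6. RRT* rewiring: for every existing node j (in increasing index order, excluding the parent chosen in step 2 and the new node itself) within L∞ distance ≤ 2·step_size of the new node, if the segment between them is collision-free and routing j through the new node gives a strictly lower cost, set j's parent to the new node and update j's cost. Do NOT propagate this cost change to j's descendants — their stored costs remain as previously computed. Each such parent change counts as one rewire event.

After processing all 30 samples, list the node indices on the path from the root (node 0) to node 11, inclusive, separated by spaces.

Path: 0 1 2 3 5 6 7 8 11

1. q=(3,11) nearest=0 d=11 new=(3,4) → add node 1 parent=0 cost=4
2. q=(28,14) nearest=1 d=25 new=(7,8) → add node 2 parent=1 cost=8
3. q=(31,16) nearest=2 d=24 new=(11,12) → add node 3 parent=2 cost=12
4. q=(7,14) nearest=3 d=4 new=(7,14) → add node 4 parent=3 cost=16
5. q=(31,10) nearest=3 d=20 new=(15,10) → add node 5 parent=3 cost=16
6. q=(22,12) nearest=5 d=7 new=(19,12) → add node 6 parent=5 cost=20
7. q=(41,14) nearest=6 d=22 new=(23,14) → blocked by [19,24]×[13,18], reject
8. q=(23,5) nearest=6 d=7 new=(23,8) → add node 7 parent=6 cost=24
9. q=(32,14) nearest=7 d=9 new=(27,12) → add node 8 parent=7 cost=28
10. q=(43,9) nearest=8 d=16 new=(31,9) → add node 9 parent=8 cost=32
11. q=(8,1) nearest=1 d=5 new=(7,1) → add node 10 parent=1 cost=8
12. q=(9,17) nearest=4 d=3 new=(9,17) → blocked by [6,11]×[16,19], reject
13. q=(30,12) nearest=8 d=3 new=(30,12) → add node 11 parent=8 cost=31
14. q=(29,1) nearest=7 d=7 new=(27,4) → add node 12 parent=7 cost=28
15. q=(1,14) nearest=2 d=6 new=(3,12) → add node 13 parent=2 cost=12
16. q=(9,2) nearest=10 d=2 new=(9,2) → add node 14 parent=10 cost=10
17. q=(14,0) nearest=14 d=5 new=(13,0) → add node 15 parent=14 cost=14
18. q=(23,2) nearest=12 d=4 new=(23,2) → add node 16 parent=12 cost=32
19. q=(39,16) nearest=9 d=8 new=(35,13) → blocked by [31,39]×[12,15], reject
20. q=(1,4) nearest=1 d=2 new=(1,4) → add node 17 parent=1 cost=6
21. q=(31,17) nearest=8 d=5 new=(31,16) → add node 18 parent=8 cost=32
22. q=(28,16) nearest=18 d=3 new=(28,16) → add node 19 parent=18 cost=35
23. q=(40,8) nearest=9 d=9 new=(35,8) → blocked by [35,41]×[7,9], reject
24. q=(3,3) nearest=1 d=1 new=(3,3) → add node 20 parent=1 cost=5
25. q=(26,15) nearest=19 d=2 new=(26,15) → add node 21 parent=19 cost=37
26. q=(28,0) nearest=12 d=4 new=(28,0) → add node 22 parent=12 cost=32
27. q=(34,12) nearest=9 d=3 new=(34,12) → blocked by [31,39]×[12,15], reject
28. q=(2,6) nearest=1 d=2 new=(2,6) → add node 23 parent=1 cost=6; rewire 4→23 (14<16)
29. q=(7,5) nearest=2 d=3 new=(7,5) → add node 24 parent=2 cost=11
30. q=(10,19) nearest=4 d=5 new=(10,18) → blocked by [6,11]×[16,19], reject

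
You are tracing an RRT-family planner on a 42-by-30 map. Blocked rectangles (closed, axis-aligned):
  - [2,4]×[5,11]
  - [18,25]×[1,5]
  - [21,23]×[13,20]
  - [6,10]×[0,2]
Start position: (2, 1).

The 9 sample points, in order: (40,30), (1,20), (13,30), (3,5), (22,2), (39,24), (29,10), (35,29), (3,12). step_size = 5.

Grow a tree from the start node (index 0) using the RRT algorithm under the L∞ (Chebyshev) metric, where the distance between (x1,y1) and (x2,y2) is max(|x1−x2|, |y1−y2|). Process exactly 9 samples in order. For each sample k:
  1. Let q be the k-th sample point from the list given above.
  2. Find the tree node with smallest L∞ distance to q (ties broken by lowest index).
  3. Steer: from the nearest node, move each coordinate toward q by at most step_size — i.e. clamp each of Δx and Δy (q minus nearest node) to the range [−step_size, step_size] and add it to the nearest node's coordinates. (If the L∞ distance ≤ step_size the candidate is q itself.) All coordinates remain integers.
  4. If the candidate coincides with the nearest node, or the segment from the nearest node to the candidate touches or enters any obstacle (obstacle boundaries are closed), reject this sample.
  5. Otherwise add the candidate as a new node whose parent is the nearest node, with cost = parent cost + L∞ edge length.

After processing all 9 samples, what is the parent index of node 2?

1. q=(40,30) nearest=0 d=38 new=(7,6) → add node 1 parent=0 cost=5
2. q=(1,20) nearest=1 d=14 new=(2,11) → blocked by [2,4]×[5,11], reject
3. q=(13,30) nearest=1 d=24 new=(12,11) → add node 2 parent=1 cost=10
4. q=(3,5) nearest=0 d=4 new=(3,5) → blocked by [2,4]×[5,11], reject
5. q=(22,2) nearest=2 d=10 new=(17,6) → add node 3 parent=2 cost=15
6. q=(39,24) nearest=3 d=22 new=(22,11) → add node 4 parent=3 cost=20
7. q=(29,10) nearest=4 d=7 new=(27,10) → add node 5 parent=4 cost=25
8. q=(35,29) nearest=4 d=18 new=(27,16) → add node 6 parent=4 cost=25
9. q=(3,12) nearest=1 d=6 new=(3,11) → blocked by [2,4]×[5,11], reject

Parent of node 2: 1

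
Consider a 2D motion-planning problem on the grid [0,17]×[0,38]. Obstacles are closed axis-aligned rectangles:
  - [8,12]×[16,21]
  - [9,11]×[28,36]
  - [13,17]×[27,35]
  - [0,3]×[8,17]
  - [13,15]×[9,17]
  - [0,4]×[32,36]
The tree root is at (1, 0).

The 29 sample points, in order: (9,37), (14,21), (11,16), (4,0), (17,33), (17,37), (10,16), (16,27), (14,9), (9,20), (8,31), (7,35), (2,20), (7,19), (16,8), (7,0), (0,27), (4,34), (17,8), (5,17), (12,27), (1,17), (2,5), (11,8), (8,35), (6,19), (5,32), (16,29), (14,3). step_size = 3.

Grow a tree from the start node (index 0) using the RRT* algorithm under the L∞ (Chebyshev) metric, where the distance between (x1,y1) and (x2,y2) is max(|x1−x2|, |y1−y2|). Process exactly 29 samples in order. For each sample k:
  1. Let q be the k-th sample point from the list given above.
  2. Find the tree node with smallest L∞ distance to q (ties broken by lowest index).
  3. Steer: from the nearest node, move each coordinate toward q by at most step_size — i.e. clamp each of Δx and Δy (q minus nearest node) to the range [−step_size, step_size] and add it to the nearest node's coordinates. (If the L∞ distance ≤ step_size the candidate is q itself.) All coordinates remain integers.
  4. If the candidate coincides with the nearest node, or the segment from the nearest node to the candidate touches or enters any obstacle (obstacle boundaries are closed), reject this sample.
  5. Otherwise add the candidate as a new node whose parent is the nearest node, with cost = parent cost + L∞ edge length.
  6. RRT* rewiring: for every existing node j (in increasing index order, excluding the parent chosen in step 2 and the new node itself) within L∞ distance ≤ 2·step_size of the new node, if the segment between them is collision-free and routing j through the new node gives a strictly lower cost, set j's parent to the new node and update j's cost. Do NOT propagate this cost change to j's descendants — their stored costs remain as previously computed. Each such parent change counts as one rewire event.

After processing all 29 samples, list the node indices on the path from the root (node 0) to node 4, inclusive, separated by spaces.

Path: 0 4

1. q=(9,37) nearest=0 d=37 new=(4,3) → add node 1 parent=0 cost=3
2. q=(14,21) nearest=1 d=18 new=(7,6) → add node 2 parent=1 cost=6
3. q=(11,16) nearest=2 d=10 new=(10,9) → add node 3 parent=2 cost=9
4. q=(4,0) nearest=0 d=3 new=(4,0) → add node 4 parent=0 cost=3
5. q=(17,33) nearest=3 d=24 new=(13,12) → blocked by [13,15]×[9,17], reject
6. q=(17,37) nearest=3 d=28 new=(13,12) → blocked by [13,15]×[9,17], reject
7. q=(10,16) nearest=3 d=7 new=(10,12) → add node 5 parent=3 cost=12
8. q=(16,27) nearest=5 d=15 new=(13,15) → blocked by [13,15]×[9,17], reject
9. q=(14,9) nearest=3 d=4 new=(13,9) → blocked by [13,15]×[9,17], reject
10. q=(9,20) nearest=5 d=8 new=(9,15) → add node 6 parent=5 cost=15
11. q=(8,31) nearest=6 d=16 new=(8,18) → blocked by [8,12]×[16,21], reject
12. q=(7,35) nearest=6 d=20 new=(7,18) → blocked by [8,12]×[16,21], reject
13. q=(2,20) nearest=6 d=7 new=(6,18) → blocked by [8,12]×[16,21], reject
14. q=(7,19) nearest=6 d=4 new=(7,18) → blocked by [8,12]×[16,21], reject
15. q=(16,8) nearest=3 d=6 new=(13,8) → add node 7 parent=3 cost=12
16. q=(7,0) nearest=1 d=3 new=(7,0) → add node 8 parent=1 cost=6
17. q=(0,27) nearest=6 d=12 new=(6,18) → blocked by [8,12]×[16,21], reject
18. q=(4,34) nearest=6 d=19 new=(6,18) → blocked by [8,12]×[16,21], reject
19. q=(17,8) nearest=7 d=4 new=(16,8) → add node 9 parent=7 cost=15
20. q=(5,17) nearest=6 d=4 new=(6,17) → add node 10 parent=6 cost=18
21. q=(12,27) nearest=10 d=10 new=(9,20) → blocked by [8,12]×[16,21], reject
22. q=(1,17) nearest=10 d=5 new=(3,17) → blocked by [0,3]×[8,17], reject
23. q=(2,5) nearest=1 d=2 new=(2,5) → add node 11 parent=1 cost=5
24. q=(11,8) nearest=3 d=1 new=(11,8) → add node 12 parent=3 cost=10
25. q=(8,35) nearest=10 d=18 new=(8,20) → blocked by [8,12]×[16,21], reject
26. q=(6,19) nearest=10 d=2 new=(6,19) → add node 13 parent=10 cost=20
27. q=(5,32) nearest=13 d=13 new=(5,22) → add node 14 parent=13 cost=23
28. q=(16,29) nearest=13 d=10 new=(9,22) → blocked by [8,12]×[16,21], reject
29. q=(14,3) nearest=7 d=5 new=(14,5) → add node 15 parent=7 cost=15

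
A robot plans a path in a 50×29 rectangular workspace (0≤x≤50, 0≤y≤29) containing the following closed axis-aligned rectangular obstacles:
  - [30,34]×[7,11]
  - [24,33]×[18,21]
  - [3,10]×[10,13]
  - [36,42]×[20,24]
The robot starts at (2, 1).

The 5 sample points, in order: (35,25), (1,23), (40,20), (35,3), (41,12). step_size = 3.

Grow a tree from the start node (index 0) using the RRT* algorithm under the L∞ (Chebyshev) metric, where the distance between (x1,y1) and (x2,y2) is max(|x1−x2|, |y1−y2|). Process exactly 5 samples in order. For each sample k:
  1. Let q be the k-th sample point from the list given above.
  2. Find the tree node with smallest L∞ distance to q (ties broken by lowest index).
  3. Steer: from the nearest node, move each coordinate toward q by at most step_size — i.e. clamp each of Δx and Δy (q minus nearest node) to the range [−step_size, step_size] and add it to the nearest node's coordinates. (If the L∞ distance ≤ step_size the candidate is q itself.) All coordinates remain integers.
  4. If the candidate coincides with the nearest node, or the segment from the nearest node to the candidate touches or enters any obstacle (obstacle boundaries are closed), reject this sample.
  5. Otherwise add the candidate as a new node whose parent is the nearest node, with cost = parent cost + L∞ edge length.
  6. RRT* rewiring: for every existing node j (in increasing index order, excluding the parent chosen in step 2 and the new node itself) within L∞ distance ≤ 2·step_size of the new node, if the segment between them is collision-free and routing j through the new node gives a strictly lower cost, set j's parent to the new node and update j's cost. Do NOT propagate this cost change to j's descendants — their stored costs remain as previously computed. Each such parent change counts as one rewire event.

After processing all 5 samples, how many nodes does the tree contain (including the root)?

1. q=(35,25) nearest=0 d=33 new=(5,4) → add node 1 parent=0 cost=3
2. q=(1,23) nearest=1 d=19 new=(2,7) → add node 2 parent=1 cost=6
3. q=(40,20) nearest=1 d=35 new=(8,7) → add node 3 parent=1 cost=6
4. q=(35,3) nearest=3 d=27 new=(11,4) → add node 4 parent=3 cost=9
5. q=(41,12) nearest=4 d=30 new=(14,7) → add node 5 parent=4 cost=12

Node count: 6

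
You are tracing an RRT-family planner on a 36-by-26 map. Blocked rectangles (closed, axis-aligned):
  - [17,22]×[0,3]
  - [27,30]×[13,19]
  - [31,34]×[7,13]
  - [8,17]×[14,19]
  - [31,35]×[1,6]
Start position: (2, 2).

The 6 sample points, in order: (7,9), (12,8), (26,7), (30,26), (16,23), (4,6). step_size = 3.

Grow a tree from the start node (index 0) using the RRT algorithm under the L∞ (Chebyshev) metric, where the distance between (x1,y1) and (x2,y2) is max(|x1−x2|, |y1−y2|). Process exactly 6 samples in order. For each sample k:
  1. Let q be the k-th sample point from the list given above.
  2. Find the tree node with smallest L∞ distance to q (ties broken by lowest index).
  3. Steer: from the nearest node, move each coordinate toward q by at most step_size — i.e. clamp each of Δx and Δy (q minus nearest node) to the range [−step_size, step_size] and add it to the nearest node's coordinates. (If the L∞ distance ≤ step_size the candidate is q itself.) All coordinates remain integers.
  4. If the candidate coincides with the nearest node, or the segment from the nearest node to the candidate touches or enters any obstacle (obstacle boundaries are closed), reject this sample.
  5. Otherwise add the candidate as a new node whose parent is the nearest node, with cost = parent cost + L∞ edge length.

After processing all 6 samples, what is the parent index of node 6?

Parent of node 6: 1

1. q=(7,9) nearest=0 d=7 new=(5,5) → add node 1 parent=0 cost=3
2. q=(12,8) nearest=1 d=7 new=(8,8) → add node 2 parent=1 cost=6
3. q=(26,7) nearest=2 d=18 new=(11,7) → add node 3 parent=2 cost=9
4. q=(30,26) nearest=3 d=19 new=(14,10) → add node 4 parent=3 cost=12
5. q=(16,23) nearest=4 d=13 new=(16,13) → add node 5 parent=4 cost=15
6. q=(4,6) nearest=1 d=1 new=(4,6) → add node 6 parent=1 cost=4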